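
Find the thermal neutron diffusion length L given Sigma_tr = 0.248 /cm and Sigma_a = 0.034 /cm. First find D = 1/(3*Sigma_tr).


D = 1 / (3 * Sigma_tr) = 1 / (3 * 0.248) = 1.344086 cm
L = sqrt(D / Sigma_a)
L = sqrt(1.344086 / 0.034)
L = 6.2874 cm

6.2874


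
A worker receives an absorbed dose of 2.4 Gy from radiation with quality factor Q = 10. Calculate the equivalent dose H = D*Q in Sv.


H = D * Q
H = 2.4 * 10
H = 24.000 Sv

24.000


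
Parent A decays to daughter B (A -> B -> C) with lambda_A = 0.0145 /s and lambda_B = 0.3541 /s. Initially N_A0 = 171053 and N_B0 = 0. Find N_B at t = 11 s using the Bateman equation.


N_B(t) = lambda_A * N_A0 / (lambda_B - lambda_A) * [exp(-lambda_A*t) - exp(-lambda_B*t)]
exp(-0.0145*11) = 0.8525700; exp(-0.3541*11) = 0.02034134
N_B = 0.0145 * 171053 / (0.3541 - 0.0145) * (0.8525700 - 0.02034134)
N_B = 6078.2

6078.2


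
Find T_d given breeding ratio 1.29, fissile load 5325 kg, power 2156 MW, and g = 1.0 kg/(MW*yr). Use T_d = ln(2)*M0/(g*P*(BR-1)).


Breeding gain G = BR - 1 = 1.29 - 1 = 0.29
Fissile production rate = g * P * G = 1.0 * 2156 * 0.29 = 625.24 kg/yr
T_d = ln(2) * M0 / (g * P * G)
T_d = ln(2) * 5325 / 625.24 = 5.9033 yr

5.9033


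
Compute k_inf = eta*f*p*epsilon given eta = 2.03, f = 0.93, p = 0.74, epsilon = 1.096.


k_inf = eta * f * p * epsilon
k_inf = 2.03 * 0.93 * 0.74 * 1.096
k_inf = 1.5312

1.5312


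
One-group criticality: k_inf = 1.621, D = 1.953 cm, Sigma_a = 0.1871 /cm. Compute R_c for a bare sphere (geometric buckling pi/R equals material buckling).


L^2 = D / Sigma_a = 1.953 / 0.1871 = 10.43827 cm^2
B_m^2 = (k_inf - 1) / L^2 = (1.621 - 1) / 10.43827 = 0.05949262 /cm^2
For a bare sphere: B_g = pi/R, so R_c = pi / sqrt(B_m^2)
R_c = pi / sqrt(0.05949262) = 12.880 cm

12.880


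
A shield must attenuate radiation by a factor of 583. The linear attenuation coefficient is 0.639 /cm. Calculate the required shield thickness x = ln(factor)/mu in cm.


x = ln(factor) / mu
x = ln(583) / 0.639
x = 9.9659 cm

9.9659


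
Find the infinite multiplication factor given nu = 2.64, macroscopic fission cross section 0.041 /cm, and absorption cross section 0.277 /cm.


k_inf = nu * Sigma_f / Sigma_a
k_inf = 2.64 * 0.041 / 0.277
k_inf = 0.39076

0.39076


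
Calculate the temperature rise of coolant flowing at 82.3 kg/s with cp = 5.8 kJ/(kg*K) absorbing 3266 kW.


dT = Q / (m_dot * cp)
dT = 3266 / (82.3 * 5.8)
dT = 6.8421 C

6.8421


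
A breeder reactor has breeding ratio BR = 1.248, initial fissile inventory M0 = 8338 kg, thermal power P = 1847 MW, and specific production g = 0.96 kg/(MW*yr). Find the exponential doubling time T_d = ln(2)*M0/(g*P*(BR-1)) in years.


Breeding gain G = BR - 1 = 1.248 - 1 = 0.248
Fissile production rate = g * P * G = 0.96 * 1847 * 0.248 = 439.73376 kg/yr
T_d = ln(2) * M0 / (g * P * G)
T_d = ln(2) * 8338 / 439.73376 = 13.143 yr

13.143


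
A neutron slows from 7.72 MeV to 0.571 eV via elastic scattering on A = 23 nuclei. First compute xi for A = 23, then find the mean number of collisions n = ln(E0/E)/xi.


xi = 1 + (A-1)^2/(2A)*ln((A-1)/(A+1)) = 0.08448899 (for A = 23)
n = ln(E0/E) / xi
n = ln(7.72e6 / 0.571) / 0.08448899
n = ln(1.352014e+07) / 0.08448899 = 194.34

194.34


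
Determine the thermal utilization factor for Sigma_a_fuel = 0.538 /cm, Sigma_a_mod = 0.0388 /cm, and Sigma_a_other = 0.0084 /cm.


f = Sigma_a_fuel / (Sigma_a_fuel + Sigma_a_mod + Sigma_a_other)
f = 0.538 / (0.538 + 0.0388 + 0.0084)
f = 0.91934

0.91934


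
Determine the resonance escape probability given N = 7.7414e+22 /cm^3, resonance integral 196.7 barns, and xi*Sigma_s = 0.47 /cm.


p = exp(-N * I * 1e-24 / (xi*Sigma_s))
p = exp(-7.7414e+22 * 196.7 * 1e-24 / 0.47)
p = 8.5011e-15

8.5011e-15


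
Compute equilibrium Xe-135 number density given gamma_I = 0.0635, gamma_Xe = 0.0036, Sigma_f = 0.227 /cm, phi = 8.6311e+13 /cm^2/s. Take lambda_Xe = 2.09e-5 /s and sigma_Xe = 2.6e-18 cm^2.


Xe_eq = (gamma_I + gamma_Xe) * Sigma_f * phi / (lambda_Xe + sigma_Xe * phi)
Numerator = (0.0635 + 0.0036) * 0.227 * 8.6311e+13 = 1.314663e+12
Denominator = 2.09e-5 + 2.6e-18 * 8.6311e+13 = 2.453086e-04
Xe_eq = 1.314663e+12 / 2.453086e-04 = 5.3592e+15 /cm^3

5.3592e+15


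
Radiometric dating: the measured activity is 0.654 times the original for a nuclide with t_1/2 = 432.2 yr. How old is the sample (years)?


lambda = ln(2) / t_half = ln(2) / 432.2 = 0.001603765 /yr
t = -ln(A/A0) / lambda
t = -ln(0.654) / 0.001603765
t = 264.78 yr

264.78


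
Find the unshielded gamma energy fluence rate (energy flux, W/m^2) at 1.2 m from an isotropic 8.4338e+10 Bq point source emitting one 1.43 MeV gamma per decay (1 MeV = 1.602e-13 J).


psi = A * E * 1.602e-13 / (4*pi*r^2)
psi = 8.4338e+10 * 1.43 * 1.602e-13 / (4*pi*1.2^2)
psi = 0.0010677 W/m^2

0.0010677


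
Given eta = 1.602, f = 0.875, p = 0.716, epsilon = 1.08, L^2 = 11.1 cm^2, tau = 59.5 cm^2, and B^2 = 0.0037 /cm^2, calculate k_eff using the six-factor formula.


k_inf = eta*f*p*eps = 1.602*0.875*0.716*1.08 = 1.083945
P_TNL = 1/(1 + L^2*B^2) = 1/(1 + 11.1*0.0037) = 0.9605502
P_FNL = exp(-B^2*tau) = exp(-0.0037*59.5) = 0.8023984
k_eff = k_inf * P_TNL * P_FNL = 1.083945 * 0.9605502 * 0.8023984
k_eff = 0.83544

0.83544


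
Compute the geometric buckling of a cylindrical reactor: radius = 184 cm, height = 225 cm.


B^2 = (2.405/R)^2 + (pi/H)^2
B^2 = (2.405/184)^2 + (pi/225)^2
B^2 = 3.6580e-04 /cm^2

3.6580e-04


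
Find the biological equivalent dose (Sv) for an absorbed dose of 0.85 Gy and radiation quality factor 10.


H = D * Q
H = 0.85 * 10
H = 8.5000 Sv

8.5000


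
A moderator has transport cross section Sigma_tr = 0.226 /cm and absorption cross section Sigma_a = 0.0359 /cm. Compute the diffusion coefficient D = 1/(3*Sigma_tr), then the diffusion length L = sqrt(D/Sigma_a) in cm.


D = 1 / (3 * Sigma_tr) = 1 / (3 * 0.226) = 1.474926 cm
L = sqrt(D / Sigma_a)
L = sqrt(1.474926 / 0.0359)
L = 6.4097 cm

6.4097


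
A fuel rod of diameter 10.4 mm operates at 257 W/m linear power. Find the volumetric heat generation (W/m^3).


r = D / 2 / 1000 = 10.4 / 2 / 1000 = 0.0052 m
q''' = q' / (pi * r^2)
q''' = 257 / (pi * 0.0052^2)
q''' = 3.0254e+06 W/m^3

3.0254e+06


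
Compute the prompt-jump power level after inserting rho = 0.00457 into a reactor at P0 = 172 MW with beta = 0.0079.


P1/P0 = beta / (beta - rho)
P1/P0 = 0.0079 / (0.0079 - 0.00457) = 2.372372
P1 = 172 * 2.372372 = 408.05 MW

408.05


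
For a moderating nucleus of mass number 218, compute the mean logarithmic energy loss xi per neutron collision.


xi = 1 + (A-1)^2/(2A) * ln((A-1)/(A+1))
xi = 1 + (218-1)^2/(2*218) * ln((218-1)/(218 +1))
xi = 0.0091463

0.0091463


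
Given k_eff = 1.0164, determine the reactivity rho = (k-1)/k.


rho = (k_eff - 1) / k_eff
rho = (1.0164 - 1) / 1.0164
rho = 0.016135

0.016135


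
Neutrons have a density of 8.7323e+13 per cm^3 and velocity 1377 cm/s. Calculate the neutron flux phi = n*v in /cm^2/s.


phi = n * v
phi = 8.7323e+13 * 1377
phi = 1.2024e+17 /cm^2/s

1.2024e+17


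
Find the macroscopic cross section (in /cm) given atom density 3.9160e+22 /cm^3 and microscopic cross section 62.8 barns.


Sigma = N * sigma_barns * 1e-24
Sigma = 3.9160e+22 * 62.8 * 1e-24
Sigma = 2.4592 /cm

2.4592


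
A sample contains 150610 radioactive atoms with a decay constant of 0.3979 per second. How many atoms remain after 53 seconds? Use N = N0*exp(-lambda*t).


N = N0 * exp(-lambda * t)
N = 150610 * exp(-0.3979 * 53)
N = 1.0451e-04

1.0451e-04


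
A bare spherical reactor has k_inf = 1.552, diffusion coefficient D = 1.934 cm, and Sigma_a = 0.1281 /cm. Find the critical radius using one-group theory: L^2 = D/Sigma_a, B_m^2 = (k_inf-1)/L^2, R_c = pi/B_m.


L^2 = D / Sigma_a = 1.934 / 0.1281 = 15.09758 cm^2
B_m^2 = (k_inf - 1) / L^2 = (1.552 - 1) / 15.09758 = 0.03656215 /cm^2
For a bare sphere: B_g = pi/R, so R_c = pi / sqrt(B_m^2)
R_c = pi / sqrt(0.03656215) = 16.430 cm

16.430


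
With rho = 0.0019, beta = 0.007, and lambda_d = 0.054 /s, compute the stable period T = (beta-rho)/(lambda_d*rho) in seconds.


T = (beta - rho) / (lambda_d * rho)
T = (0.007 - 0.0019) / (0.054 * 0.0019)
T = 49.708 s

49.708


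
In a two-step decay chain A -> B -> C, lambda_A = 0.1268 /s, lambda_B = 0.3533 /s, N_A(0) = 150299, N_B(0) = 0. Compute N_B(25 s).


N_B(t) = lambda_A * N_A0 / (lambda_B - lambda_A) * [exp(-lambda_A*t) - exp(-lambda_B*t)]
exp(-0.1268*25) = 0.04200360; exp(-0.3533*25) = 1.459130e-04
N_B = 0.1268 * 150299 / (0.3533 - 0.1268) * (0.04200360 - 1.459130e-04)
N_B = 3521.9

3521.9


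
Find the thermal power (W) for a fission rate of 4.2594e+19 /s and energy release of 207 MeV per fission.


P = fission_rate * E_MeV * 1.602e-13
P = 4.2594e+19 * 207 * 1.602e-13
P = 1.4125e+09 W

1.4125e+09


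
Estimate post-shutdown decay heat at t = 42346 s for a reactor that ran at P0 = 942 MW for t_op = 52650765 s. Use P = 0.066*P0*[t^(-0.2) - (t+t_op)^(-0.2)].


P/P0 = 0.066 * [t^(-0.2) - (t + t_op)^(-0.2)]
P/P0 = 0.066 * [42346^(-0.2) - (42346 + 52650765)^(-0.2)]
P/P0 = 0.066 * [0.1187511 - 0.02855283] = 0.005953086
P = 942 * 0.005953086 = 5.6078 MW

5.6078


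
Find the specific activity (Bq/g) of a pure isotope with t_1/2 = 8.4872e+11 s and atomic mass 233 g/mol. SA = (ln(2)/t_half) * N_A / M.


lambda = ln(2) / t_half = ln(2) / 8.4872e+11 = 8.166971e-13 /s
SA = lambda * N_A / M
SA = 8.166971e-13 * 6.022e23 / 233
SA = 2.1108e+09 Bq/g

2.1108e+09


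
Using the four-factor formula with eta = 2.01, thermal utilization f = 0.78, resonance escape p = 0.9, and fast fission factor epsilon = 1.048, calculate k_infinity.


k_inf = eta * f * p * epsilon
k_inf = 2.01 * 0.78 * 0.9 * 1.048
k_inf = 1.4787

1.4787


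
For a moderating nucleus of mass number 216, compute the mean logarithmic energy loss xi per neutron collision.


xi = 1 + (A-1)^2/(2A) * ln((A-1)/(A+1))
xi = 1 + (216-1)^2/(2*216) * ln((216-1)/(216 +1))
xi = 0.0092307

0.0092307


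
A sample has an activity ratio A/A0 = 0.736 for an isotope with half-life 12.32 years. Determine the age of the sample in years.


lambda = ln(2) / t_half = ln(2) / 12.32 = 0.05626195 /yr
t = -ln(A/A0) / lambda
t = -ln(0.736) / 0.05626195
t = 5.4482 yr

5.4482


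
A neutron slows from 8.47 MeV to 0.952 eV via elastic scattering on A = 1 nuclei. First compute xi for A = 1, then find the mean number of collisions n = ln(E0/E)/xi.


xi = 1 + (A-1)^2/(2A)*ln((A-1)/(A+1)) = 1 (for A = 1)
n = ln(E0/E) / xi
n = ln(8.47e6 / 0.952) / 1
n = ln(8.897059e+06) / 1 = 16.001

16.001


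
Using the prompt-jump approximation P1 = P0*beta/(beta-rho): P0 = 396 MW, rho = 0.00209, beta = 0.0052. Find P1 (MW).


P1/P0 = beta / (beta - rho)
P1/P0 = 0.0052 / (0.0052 - 0.00209) = 1.672026
P1 = 396 * 1.672026 = 662.12 MW

662.12


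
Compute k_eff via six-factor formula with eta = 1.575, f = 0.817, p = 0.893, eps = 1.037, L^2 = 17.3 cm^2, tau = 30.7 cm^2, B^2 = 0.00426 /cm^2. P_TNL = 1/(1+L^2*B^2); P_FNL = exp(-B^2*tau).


k_inf = eta*f*p*eps = 1.575*0.817*0.893*1.037 = 1.191606
P_TNL = 1/(1 + L^2*B^2) = 1/(1 + 17.3*0.00426) = 0.9313606
P_FNL = exp(-B^2*tau) = exp(-0.00426*30.7) = 0.8774090
k_eff = k_inf * P_TNL * P_FNL = 1.191606 * 0.9313606 * 0.8774090
k_eff = 0.97376

0.97376


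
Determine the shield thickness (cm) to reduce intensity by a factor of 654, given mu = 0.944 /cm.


x = ln(factor) / mu
x = ln(654) / 0.944
x = 6.8677 cm

6.8677


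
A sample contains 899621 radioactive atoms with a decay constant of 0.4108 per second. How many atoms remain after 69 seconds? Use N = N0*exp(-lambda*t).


N = N0 * exp(-lambda * t)
N = 899621 * exp(-0.4108 * 69)
N = 4.4045e-07

4.4045e-07


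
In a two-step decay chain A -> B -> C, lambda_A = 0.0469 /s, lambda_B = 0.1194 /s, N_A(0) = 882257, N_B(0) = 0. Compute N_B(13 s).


N_B(t) = lambda_A * N_A0 / (lambda_B - lambda_A) * [exp(-lambda_A*t) - exp(-lambda_B*t)]
exp(-0.0469*13) = 0.5435139; exp(-0.1194*13) = 0.2117815
N_B = 0.0469 * 882257 / (0.1194 - 0.0469) * (0.5435139 - 0.2117815)
N_B = 189329

189329


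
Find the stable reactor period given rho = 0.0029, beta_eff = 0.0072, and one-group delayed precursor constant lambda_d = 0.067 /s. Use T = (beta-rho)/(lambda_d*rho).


T = (beta - rho) / (lambda_d * rho)
T = (0.0072 - 0.0029) / (0.067 * 0.0029)
T = 22.131 s

22.131


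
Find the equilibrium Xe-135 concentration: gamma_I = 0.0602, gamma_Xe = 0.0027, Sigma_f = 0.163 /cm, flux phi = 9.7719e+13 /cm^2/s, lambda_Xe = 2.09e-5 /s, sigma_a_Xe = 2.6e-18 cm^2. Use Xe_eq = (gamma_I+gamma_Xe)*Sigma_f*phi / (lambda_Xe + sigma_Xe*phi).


Xe_eq = (gamma_I + gamma_Xe) * Sigma_f * phi / (lambda_Xe + sigma_Xe * phi)
Numerator = (0.0602 + 0.0027) * 0.163 * 9.7719e+13 = 1.001884e+12
Denominator = 2.09e-5 + 2.6e-18 * 9.7719e+13 = 2.749694e-04
Xe_eq = 1.001884e+12 / 2.749694e-04 = 3.6436e+15 /cm^3

3.6436e+15


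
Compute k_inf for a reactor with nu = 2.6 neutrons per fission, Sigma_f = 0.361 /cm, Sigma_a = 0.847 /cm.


k_inf = nu * Sigma_f / Sigma_a
k_inf = 2.6 * 0.361 / 0.847
k_inf = 1.1081

1.1081


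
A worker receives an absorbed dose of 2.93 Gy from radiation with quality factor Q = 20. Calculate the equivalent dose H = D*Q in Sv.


H = D * Q
H = 2.93 * 20
H = 58.600 Sv

58.600


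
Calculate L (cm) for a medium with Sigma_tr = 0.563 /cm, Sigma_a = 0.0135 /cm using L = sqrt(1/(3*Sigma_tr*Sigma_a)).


D = 1 / (3 * Sigma_tr) = 1 / (3 * 0.563) = 0.5920663 cm
L = sqrt(D / Sigma_a)
L = sqrt(0.5920663 / 0.0135)
L = 6.6224 cm

6.6224


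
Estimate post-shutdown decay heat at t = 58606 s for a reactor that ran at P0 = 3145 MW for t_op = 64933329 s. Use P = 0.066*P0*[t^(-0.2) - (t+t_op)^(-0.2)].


P/P0 = 0.066 * [t^(-0.2) - (t + t_op)^(-0.2)]
P/P0 = 0.066 * [58606^(-0.2) - (58606 + 64933329)^(-0.2)]
P/P0 = 0.066 * [0.1112786 - 0.02737966] = 0.005537330
P = 3145 * 0.005537330 = 17.415 MW

17.415


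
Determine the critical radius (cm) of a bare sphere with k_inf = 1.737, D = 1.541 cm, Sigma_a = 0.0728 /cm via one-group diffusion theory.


L^2 = D / Sigma_a = 1.541 / 0.0728 = 21.16758 cm^2
B_m^2 = (k_inf - 1) / L^2 = (1.737 - 1) / 21.16758 = 0.03481740 /cm^2
For a bare sphere: B_g = pi/R, so R_c = pi / sqrt(B_m^2)
R_c = pi / sqrt(0.03481740) = 16.836 cm

16.836


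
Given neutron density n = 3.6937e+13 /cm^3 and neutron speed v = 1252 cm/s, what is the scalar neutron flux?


phi = n * v
phi = 3.6937e+13 * 1252
phi = 4.6245e+16 /cm^2/s

4.6245e+16


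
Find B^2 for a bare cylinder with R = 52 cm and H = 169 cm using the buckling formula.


B^2 = (2.405/R)^2 + (pi/H)^2
B^2 = (2.405/52)^2 + (pi/169)^2
B^2 = 0.0024846 /cm^2

0.0024846


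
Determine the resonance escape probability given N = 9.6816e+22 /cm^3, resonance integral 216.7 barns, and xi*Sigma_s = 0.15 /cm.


p = exp(-N * I * 1e-24 / (xi*Sigma_s))
p = exp(-9.6816e+22 * 216.7 * 1e-24 / 0.15)
p = 1.8055e-61

1.8055e-61


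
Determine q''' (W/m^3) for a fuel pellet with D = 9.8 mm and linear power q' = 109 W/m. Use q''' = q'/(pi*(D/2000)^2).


r = D / 2 / 1000 = 9.8 / 2 / 1000 = 0.0049 m
q''' = q' / (pi * r^2)
q''' = 109 / (pi * 0.0049^2)
q''' = 1.4451e+06 W/m^3

1.4451e+06


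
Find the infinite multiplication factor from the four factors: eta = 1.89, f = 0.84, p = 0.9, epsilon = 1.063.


k_inf = eta * f * p * epsilon
k_inf = 1.89 * 0.84 * 0.9 * 1.063
k_inf = 1.5189

1.5189


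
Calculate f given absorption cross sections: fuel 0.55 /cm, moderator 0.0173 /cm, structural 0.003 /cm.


f = Sigma_a_fuel / (Sigma_a_fuel + Sigma_a_mod + Sigma_a_other)
f = 0.55 / (0.55 + 0.0173 + 0.003)
f = 0.96440

0.96440


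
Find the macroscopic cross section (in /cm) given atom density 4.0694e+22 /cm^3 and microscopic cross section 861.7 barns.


Sigma = N * sigma_barns * 1e-24
Sigma = 4.0694e+22 * 861.7 * 1e-24
Sigma = 35.066 /cm

35.066


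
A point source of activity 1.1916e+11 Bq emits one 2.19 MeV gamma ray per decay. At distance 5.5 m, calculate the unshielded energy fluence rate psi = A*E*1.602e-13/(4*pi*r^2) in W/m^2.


psi = A * E * 1.602e-13 / (4*pi*r^2)
psi = 1.1916e+11 * 2.19 * 1.602e-13 / (4*pi*5.5^2)
psi = 1.0998e-04 W/m^2

1.0998e-04


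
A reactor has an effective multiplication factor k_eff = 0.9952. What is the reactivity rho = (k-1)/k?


rho = (k_eff - 1) / k_eff
rho = (0.9952 - 1) / 0.9952
rho = -0.0048232

-0.0048232


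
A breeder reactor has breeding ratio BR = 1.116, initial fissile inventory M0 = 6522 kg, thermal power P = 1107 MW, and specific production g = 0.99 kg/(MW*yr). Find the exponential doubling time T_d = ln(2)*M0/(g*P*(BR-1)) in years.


Breeding gain G = BR - 1 = 1.116 - 1 = 0.116
Fissile production rate = g * P * G = 0.99 * 1107 * 0.116 = 127.12788 kg/yr
T_d = ln(2) * M0 / (g * P * G)
T_d = ln(2) * 6522 / 127.12788 = 35.560 yr

35.560


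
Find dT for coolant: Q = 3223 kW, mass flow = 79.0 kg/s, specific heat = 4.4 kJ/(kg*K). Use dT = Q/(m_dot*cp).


dT = Q / (m_dot * cp)
dT = 3223 / (79.0 * 4.4)
dT = 9.2722 C

9.2722


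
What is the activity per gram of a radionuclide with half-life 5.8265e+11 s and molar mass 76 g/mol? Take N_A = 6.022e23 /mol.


lambda = ln(2) / t_half = ln(2) / 5.8265e+11 = 1.189646e-12 /s
SA = lambda * N_A / M
SA = 1.189646e-12 * 6.022e23 / 76
SA = 9.4264e+09 Bq/g

9.4264e+09


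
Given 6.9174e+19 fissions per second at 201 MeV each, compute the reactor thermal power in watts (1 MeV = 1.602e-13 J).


P = fission_rate * E_MeV * 1.602e-13
P = 6.9174e+19 * 201 * 1.602e-13
P = 2.2274e+09 W

2.2274e+09


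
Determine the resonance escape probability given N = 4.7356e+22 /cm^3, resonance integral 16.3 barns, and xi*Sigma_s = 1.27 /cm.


p = exp(-N * I * 1e-24 / (xi*Sigma_s))
p = exp(-4.7356e+22 * 16.3 * 1e-24 / 1.27)
p = 0.54455

0.54455


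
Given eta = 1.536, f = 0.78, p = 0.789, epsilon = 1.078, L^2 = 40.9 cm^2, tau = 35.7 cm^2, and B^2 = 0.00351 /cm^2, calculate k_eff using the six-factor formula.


k_inf = eta*f*p*eps = 1.536*0.78*0.789*1.078 = 1.019017
P_TNL = 1/(1 + L^2*B^2) = 1/(1 + 40.9*0.00351) = 0.8744630
P_FNL = exp(-B^2*tau) = exp(-0.00351*35.7) = 0.8822260
k_eff = k_inf * P_TNL * P_FNL = 1.019017 * 0.8744630 * 0.8822260
k_eff = 0.78615

0.78615


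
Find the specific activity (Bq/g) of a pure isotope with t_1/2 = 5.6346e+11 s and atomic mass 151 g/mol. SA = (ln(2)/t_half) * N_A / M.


lambda = ln(2) / t_half = ln(2) / 5.6346e+11 = 1.230162e-12 /s
SA = lambda * N_A / M
SA = 1.230162e-12 * 6.022e23 / 151
SA = 4.9060e+09 Bq/g

4.9060e+09


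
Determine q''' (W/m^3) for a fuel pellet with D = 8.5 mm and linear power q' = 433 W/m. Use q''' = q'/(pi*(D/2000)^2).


r = D / 2 / 1000 = 8.5 / 2 / 1000 = 0.00425 m
q''' = q' / (pi * r^2)
q''' = 433 / (pi * 0.00425^2)
q''' = 7.6306e+06 W/m^3

7.6306e+06


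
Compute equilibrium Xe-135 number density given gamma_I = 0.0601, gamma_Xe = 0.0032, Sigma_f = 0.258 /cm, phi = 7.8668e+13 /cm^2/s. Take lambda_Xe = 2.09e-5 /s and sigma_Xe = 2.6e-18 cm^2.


Xe_eq = (gamma_I + gamma_Xe) * Sigma_f * phi / (lambda_Xe + sigma_Xe * phi)
Numerator = (0.0601 + 0.0032) * 0.258 * 7.8668e+13 = 1.284759e+12
Denominator = 2.09e-5 + 2.6e-18 * 7.8668e+13 = 2.254368e-04
Xe_eq = 1.284759e+12 / 2.254368e-04 = 5.6990e+15 /cm^3

5.6990e+15


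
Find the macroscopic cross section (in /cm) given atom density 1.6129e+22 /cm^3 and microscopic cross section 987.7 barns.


Sigma = N * sigma_barns * 1e-24
Sigma = 1.6129e+22 * 987.7 * 1e-24
Sigma = 15.931 /cm

15.931


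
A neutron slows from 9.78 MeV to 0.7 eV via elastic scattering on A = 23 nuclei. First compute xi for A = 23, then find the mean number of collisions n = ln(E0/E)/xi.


xi = 1 + (A-1)^2/(2A)*ln((A-1)/(A+1)) = 0.08448899 (for A = 23)
n = ln(E0/E) / xi
n = ln(9.78e6 / 0.7) / 0.08448899
n = ln(1.397143e+07) / 0.08448899 = 194.73

194.73


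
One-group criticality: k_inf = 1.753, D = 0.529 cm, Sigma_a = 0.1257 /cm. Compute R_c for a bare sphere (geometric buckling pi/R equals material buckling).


L^2 = D / Sigma_a = 0.529 / 0.1257 = 4.208433 cm^2
B_m^2 = (k_inf - 1) / L^2 = (1.753 - 1) / 4.208433 = 0.1789265 /cm^2
For a bare sphere: B_g = pi/R, so R_c = pi / sqrt(B_m^2)
R_c = pi / sqrt(0.1789265) = 7.4270 cm

7.4270


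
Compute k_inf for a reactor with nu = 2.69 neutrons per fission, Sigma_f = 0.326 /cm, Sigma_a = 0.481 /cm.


k_inf = nu * Sigma_f / Sigma_a
k_inf = 2.69 * 0.326 / 0.481
k_inf = 1.8232

1.8232


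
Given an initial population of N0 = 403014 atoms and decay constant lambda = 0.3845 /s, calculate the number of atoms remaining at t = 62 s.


N = N0 * exp(-lambda * t)
N = 403014 * exp(-0.3845 * 62)
N = 1.7872e-05

1.7872e-05


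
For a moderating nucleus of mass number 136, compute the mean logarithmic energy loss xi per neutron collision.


xi = 1 + (A-1)^2/(2A) * ln((A-1)/(A+1))
xi = 1 + (136-1)^2/(2*136) * ln((136-1)/(136 +1))
xi = 0.014634

0.014634


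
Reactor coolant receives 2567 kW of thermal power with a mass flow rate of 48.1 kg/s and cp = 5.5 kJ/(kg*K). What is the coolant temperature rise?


dT = Q / (m_dot * cp)
dT = 2567 / (48.1 * 5.5)
dT = 9.7033 C

9.7033


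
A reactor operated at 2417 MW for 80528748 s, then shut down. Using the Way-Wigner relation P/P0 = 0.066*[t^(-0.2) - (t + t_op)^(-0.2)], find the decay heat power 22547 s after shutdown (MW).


P/P0 = 0.066 * [t^(-0.2) - (t + t_op)^(-0.2)]
P/P0 = 0.066 * [22547^(-0.2) - (22547 + 80528748)^(-0.2)]
P/P0 = 0.066 * [0.1347045 - 0.02622923] = 0.007159368
P = 2417 * 0.007159368 = 17.304 MW

17.304


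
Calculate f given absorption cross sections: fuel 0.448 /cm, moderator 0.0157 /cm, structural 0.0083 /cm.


f = Sigma_a_fuel / (Sigma_a_fuel + Sigma_a_mod + Sigma_a_other)
f = 0.448 / (0.448 + 0.0157 + 0.0083)
f = 0.94915

0.94915


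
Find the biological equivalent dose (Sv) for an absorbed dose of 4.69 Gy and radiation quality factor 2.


H = D * Q
H = 4.69 * 2
H = 9.3800 Sv

9.3800


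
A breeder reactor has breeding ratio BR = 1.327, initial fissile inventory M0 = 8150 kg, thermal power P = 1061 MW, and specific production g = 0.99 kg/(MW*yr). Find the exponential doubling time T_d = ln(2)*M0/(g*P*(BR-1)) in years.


Breeding gain G = BR - 1 = 1.327 - 1 = 0.327
Fissile production rate = g * P * G = 0.99 * 1061 * 0.327 = 343.47753 kg/yr
T_d = ln(2) * M0 / (g * P * G)
T_d = ln(2) * 8150 / 343.47753 = 16.447 yr

16.447


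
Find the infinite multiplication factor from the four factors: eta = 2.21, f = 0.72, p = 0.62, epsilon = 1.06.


k_inf = eta * f * p * epsilon
k_inf = 2.21 * 0.72 * 0.62 * 1.06
k_inf = 1.0457

1.0457


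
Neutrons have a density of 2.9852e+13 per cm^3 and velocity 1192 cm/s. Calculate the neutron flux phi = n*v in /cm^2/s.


phi = n * v
phi = 2.9852e+13 * 1192
phi = 3.5584e+16 /cm^2/s

3.5584e+16


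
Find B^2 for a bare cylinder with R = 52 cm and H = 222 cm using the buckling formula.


B^2 = (2.405/R)^2 + (pi/H)^2
B^2 = (2.405/52)^2 + (pi/222)^2
B^2 = 0.0023393 /cm^2

0.0023393


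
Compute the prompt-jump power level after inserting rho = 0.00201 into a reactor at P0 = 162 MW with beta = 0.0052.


P1/P0 = beta / (beta - rho)
P1/P0 = 0.0052 / (0.0052 - 0.00201) = 1.630094
P1 = 162 * 1.630094 = 264.08 MW

264.08


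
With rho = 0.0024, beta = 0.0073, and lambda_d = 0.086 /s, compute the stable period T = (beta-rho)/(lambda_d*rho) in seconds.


T = (beta - rho) / (lambda_d * rho)
T = (0.0073 - 0.0024) / (0.086 * 0.0024)
T = 23.740 s

23.740


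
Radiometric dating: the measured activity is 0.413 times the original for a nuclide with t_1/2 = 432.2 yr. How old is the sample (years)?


lambda = ln(2) / t_half = ln(2) / 432.2 = 0.001603765 /yr
t = -ln(A/A0) / lambda
t = -ln(0.413) / 0.001603765
t = 551.39 yr

551.39


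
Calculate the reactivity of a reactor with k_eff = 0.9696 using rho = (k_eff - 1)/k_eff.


rho = (k_eff - 1) / k_eff
rho = (0.9696 - 1) / 0.9696
rho = -0.031353

-0.031353


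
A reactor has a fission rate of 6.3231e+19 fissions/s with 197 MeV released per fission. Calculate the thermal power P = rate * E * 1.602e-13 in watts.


P = fission_rate * E_MeV * 1.602e-13
P = 6.3231e+19 * 197 * 1.602e-13
P = 1.9955e+09 W

1.9955e+09


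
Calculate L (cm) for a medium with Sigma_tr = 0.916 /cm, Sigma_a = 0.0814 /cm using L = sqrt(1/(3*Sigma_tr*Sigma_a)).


D = 1 / (3 * Sigma_tr) = 1 / (3 * 0.916) = 0.3639010 cm
L = sqrt(D / Sigma_a)
L = sqrt(0.3639010 / 0.0814)
L = 2.1144 cm

2.1144


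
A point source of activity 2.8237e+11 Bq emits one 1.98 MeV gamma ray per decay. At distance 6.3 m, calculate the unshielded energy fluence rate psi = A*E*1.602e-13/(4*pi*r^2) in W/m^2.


psi = A * E * 1.602e-13 / (4*pi*r^2)
psi = 2.8237e+11 * 1.98 * 1.602e-13 / (4*pi*6.3^2)
psi = 1.7958e-04 W/m^2

1.7958e-04


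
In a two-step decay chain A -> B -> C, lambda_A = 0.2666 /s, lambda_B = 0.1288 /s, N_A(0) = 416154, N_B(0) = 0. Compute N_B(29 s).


N_B(t) = lambda_A * N_A0 / (lambda_B - lambda_A) * [exp(-lambda_A*t) - exp(-lambda_B*t)]
exp(-0.2666*29) = 4.388293e-04; exp(-0.1288*29) = 0.02386840
N_B = 0.2666 * 416154 / (0.1288 - 0.2666) * (4.388293e-04 - 0.02386840)
N_B = 18864

18864


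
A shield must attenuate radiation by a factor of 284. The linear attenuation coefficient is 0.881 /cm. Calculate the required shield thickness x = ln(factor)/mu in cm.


x = ln(factor) / mu
x = ln(284) / 0.881
x = 6.4120 cm

6.4120


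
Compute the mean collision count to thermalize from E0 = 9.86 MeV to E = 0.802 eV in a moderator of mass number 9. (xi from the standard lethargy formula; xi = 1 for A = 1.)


xi = 1 + (A-1)^2/(2A)*ln((A-1)/(A+1)) = 0.2066007 (for A = 9)
n = ln(E0/E) / xi
n = ln(9.86e6 / 0.802) / 0.2066007
n = ln(1.229426e+07) / 0.2066007 = 79.015

79.015


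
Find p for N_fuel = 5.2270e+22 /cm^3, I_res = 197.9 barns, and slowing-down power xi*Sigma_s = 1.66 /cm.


p = exp(-N * I * 1e-24 / (xi*Sigma_s))
p = exp(-5.2270e+22 * 197.9 * 1e-24 / 1.66)
p = 0.0019666

0.0019666


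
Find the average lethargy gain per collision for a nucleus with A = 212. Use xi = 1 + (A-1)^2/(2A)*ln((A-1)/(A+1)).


xi = 1 + (A-1)^2/(2A) * ln((A-1)/(A+1))
xi = 1 + (212-1)^2/(2*212) * ln((212-1)/(212 +1))
xi = 0.0094044

0.0094044


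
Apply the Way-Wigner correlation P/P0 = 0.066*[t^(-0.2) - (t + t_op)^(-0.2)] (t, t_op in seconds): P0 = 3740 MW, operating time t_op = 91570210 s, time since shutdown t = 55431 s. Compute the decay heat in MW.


P/P0 = 0.066 * [t^(-0.2) - (t + t_op)^(-0.2)]
P/P0 = 0.066 * [55431^(-0.2) - (55431 + 91570210)^(-0.2)]
P/P0 = 0.066 * [0.1125251 - 0.02556210] = 0.005739558
P = 3740 * 0.005739558 = 21.466 MW

21.466


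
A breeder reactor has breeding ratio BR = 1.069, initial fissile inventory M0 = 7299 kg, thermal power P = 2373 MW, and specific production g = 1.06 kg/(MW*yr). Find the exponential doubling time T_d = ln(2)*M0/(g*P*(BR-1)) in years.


Breeding gain G = BR - 1 = 1.069 - 1 = 0.069
Fissile production rate = g * P * G = 1.06 * 2373 * 0.069 = 173.56122 kg/yr
T_d = ln(2) * M0 / (g * P * G)
T_d = ln(2) * 7299 / 173.56122 = 29.150 yr

29.150


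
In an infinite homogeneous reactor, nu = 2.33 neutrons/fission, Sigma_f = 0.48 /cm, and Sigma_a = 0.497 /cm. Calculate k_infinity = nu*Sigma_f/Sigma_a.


k_inf = nu * Sigma_f / Sigma_a
k_inf = 2.33 * 0.48 / 0.497
k_inf = 2.2503

2.2503


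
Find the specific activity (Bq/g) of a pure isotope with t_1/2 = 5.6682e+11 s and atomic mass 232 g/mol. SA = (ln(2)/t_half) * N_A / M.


lambda = ln(2) / t_half = ln(2) / 5.6682e+11 = 1.222870e-12 /s
SA = lambda * N_A / M
SA = 1.222870e-12 * 6.022e23 / 232
SA = 3.1742e+09 Bq/g

3.1742e+09


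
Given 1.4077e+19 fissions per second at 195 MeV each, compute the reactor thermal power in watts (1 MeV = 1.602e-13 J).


P = fission_rate * E_MeV * 1.602e-13
P = 1.4077e+19 * 195 * 1.602e-13
P = 4.3975e+08 W

4.3975e+08


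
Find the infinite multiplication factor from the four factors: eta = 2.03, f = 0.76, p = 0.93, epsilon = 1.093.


k_inf = eta * f * p * epsilon
k_inf = 2.03 * 0.76 * 0.93 * 1.093
k_inf = 1.5682

1.5682


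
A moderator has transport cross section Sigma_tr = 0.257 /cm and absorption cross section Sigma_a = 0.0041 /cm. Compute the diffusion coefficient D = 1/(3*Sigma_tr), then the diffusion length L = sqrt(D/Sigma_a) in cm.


D = 1 / (3 * Sigma_tr) = 1 / (3 * 0.257) = 1.297017 cm
L = sqrt(D / Sigma_a)
L = sqrt(1.297017 / 0.0041)
L = 17.786 cm

17.786


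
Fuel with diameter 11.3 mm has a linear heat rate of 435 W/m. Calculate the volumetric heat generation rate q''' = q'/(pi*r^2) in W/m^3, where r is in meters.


r = D / 2 / 1000 = 11.3 / 2 / 1000 = 0.00565 m
q''' = q' / (pi * r^2)
q''' = 435 / (pi * 0.00565^2)
q''' = 4.3375e+06 W/m^3

4.3375e+06


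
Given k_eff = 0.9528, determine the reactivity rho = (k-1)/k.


rho = (k_eff - 1) / k_eff
rho = (0.9528 - 1) / 0.9528
rho = -0.049538

-0.049538


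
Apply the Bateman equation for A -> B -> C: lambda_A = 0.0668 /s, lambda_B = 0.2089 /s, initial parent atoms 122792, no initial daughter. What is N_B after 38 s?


N_B(t) = lambda_A * N_A0 / (lambda_B - lambda_A) * [exp(-lambda_A*t) - exp(-lambda_B*t)]
exp(-0.0668*38) = 0.07899269; exp(-0.2089*38) = 3.568482e-04
N_B = 0.0668 * 122792 / (0.2089 - 0.0668) * (0.07899269 - 3.568482e-04)
N_B = 4539.1

4539.1


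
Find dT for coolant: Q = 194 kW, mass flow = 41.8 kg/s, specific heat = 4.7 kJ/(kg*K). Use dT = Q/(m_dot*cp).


dT = Q / (m_dot * cp)
dT = 194 / (41.8 * 4.7)
dT = 0.98748 C

0.98748


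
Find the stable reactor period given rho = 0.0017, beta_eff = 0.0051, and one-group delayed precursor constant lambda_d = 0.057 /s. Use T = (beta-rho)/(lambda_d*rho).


T = (beta - rho) / (lambda_d * rho)
T = (0.0051 - 0.0017) / (0.057 * 0.0017)
T = 35.088 s

35.088


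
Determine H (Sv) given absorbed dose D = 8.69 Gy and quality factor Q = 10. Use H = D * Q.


H = D * Q
H = 8.69 * 10
H = 86.900 Sv

86.900


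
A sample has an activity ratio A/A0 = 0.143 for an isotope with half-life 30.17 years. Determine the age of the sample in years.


lambda = ln(2) / t_half = ln(2) / 30.17 = 0.02297472 /yr
t = -ln(A/A0) / lambda
t = -ln(0.143) / 0.02297472
t = 84.654 yr

84.654


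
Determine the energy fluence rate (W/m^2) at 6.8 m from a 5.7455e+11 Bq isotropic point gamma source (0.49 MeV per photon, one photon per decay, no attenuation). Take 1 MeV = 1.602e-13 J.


psi = A * E * 1.602e-13 / (4*pi*r^2)
psi = 5.7455e+11 * 0.49 * 1.602e-13 / (4*pi*6.8^2)
psi = 7.7617e-05 W/m^2

7.7617e-05


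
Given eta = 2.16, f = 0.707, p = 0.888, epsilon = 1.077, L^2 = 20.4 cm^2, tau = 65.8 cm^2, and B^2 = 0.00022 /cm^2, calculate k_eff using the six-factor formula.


k_inf = eta*f*p*eps = 2.16*0.707*0.888*1.077 = 1.460501
P_TNL = 1/(1 + L^2*B^2) = 1/(1 + 20.4*0.00022) = 0.9955321
P_FNL = exp(-B^2*tau) = exp(-0.00022*65.8) = 0.9856283
k_eff = k_inf * P_TNL * P_FNL = 1.460501 * 0.9955321 * 0.9856283
k_eff = 1.4331

1.4331


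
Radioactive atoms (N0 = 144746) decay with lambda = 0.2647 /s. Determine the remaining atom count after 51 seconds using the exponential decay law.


N = N0 * exp(-lambda * t)
N = 144746 * exp(-0.2647 * 51)
N = 0.19850

0.19850


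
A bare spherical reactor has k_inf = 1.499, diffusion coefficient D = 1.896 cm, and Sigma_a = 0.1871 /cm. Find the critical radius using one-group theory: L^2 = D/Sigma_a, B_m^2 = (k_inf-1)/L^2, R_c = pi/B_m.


L^2 = D / Sigma_a = 1.896 / 0.1871 = 10.13362 cm^2
B_m^2 = (k_inf - 1) / L^2 = (1.499 - 1) / 10.13362 = 0.04924203 /cm^2
For a bare sphere: B_g = pi/R, so R_c = pi / sqrt(B_m^2)
R_c = pi / sqrt(0.04924203) = 14.157 cm

14.157


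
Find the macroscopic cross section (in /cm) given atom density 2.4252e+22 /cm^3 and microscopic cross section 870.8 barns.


Sigma = N * sigma_barns * 1e-24
Sigma = 2.4252e+22 * 870.8 * 1e-24
Sigma = 21.119 /cm

21.119


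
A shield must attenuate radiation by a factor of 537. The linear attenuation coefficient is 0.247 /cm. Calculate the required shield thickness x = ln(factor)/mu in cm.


x = ln(factor) / mu
x = ln(537) / 0.247
x = 25.449 cm

25.449


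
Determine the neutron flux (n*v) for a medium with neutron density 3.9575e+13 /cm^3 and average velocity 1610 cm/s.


phi = n * v
phi = 3.9575e+13 * 1610
phi = 6.3716e+16 /cm^2/s

6.3716e+16


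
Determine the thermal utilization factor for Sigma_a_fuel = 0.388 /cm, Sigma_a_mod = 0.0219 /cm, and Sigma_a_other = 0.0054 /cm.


f = Sigma_a_fuel / (Sigma_a_fuel + Sigma_a_mod + Sigma_a_other)
f = 0.388 / (0.388 + 0.0219 + 0.0054)
f = 0.93426

0.93426


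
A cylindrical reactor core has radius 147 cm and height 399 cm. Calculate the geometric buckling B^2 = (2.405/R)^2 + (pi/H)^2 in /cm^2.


B^2 = (2.405/R)^2 + (pi/H)^2
B^2 = (2.405/147)^2 + (pi/399)^2
B^2 = 3.2966e-04 /cm^2

3.2966e-04


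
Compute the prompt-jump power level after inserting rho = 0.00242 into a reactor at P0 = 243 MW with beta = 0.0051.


P1/P0 = beta / (beta - rho)
P1/P0 = 0.0051 / (0.0051 - 0.00242) = 1.902985
P1 = 243 * 1.902985 = 462.43 MW

462.43


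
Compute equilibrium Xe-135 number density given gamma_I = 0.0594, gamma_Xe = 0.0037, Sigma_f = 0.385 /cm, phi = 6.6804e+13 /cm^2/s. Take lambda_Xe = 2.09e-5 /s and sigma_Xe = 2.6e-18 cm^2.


Xe_eq = (gamma_I + gamma_Xe) * Sigma_f * phi / (lambda_Xe + sigma_Xe * phi)
Numerator = (0.0594 + 0.0037) * 0.385 * 6.6804e+13 = 1.622903e+12
Denominator = 2.09e-5 + 2.6e-18 * 6.6804e+13 = 1.945904e-04
Xe_eq = 1.622903e+12 / 1.945904e-04 = 8.3401e+15 /cm^3

8.3401e+15


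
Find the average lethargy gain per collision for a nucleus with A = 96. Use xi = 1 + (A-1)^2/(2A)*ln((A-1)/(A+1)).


xi = 1 + (A-1)^2/(2A) * ln((A-1)/(A+1))
xi = 1 + (96-1)^2/(2*96) * ln((96-1)/(96 +1))
xi = 0.020689

0.020689


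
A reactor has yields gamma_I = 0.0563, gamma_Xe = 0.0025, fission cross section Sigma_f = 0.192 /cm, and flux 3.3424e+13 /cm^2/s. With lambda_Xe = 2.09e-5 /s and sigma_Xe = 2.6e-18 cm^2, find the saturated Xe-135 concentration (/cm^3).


Xe_eq = (gamma_I + gamma_Xe) * Sigma_f * phi / (lambda_Xe + sigma_Xe * phi)
Numerator = (0.0563 + 0.0025) * 0.192 * 3.3424e+13 = 3.773436e+11
Denominator = 2.09e-5 + 2.6e-18 * 3.3424e+13 = 1.078024e-04
Xe_eq = 3.773436e+11 / 1.078024e-04 = 3.5003e+15 /cm^3

3.5003e+15


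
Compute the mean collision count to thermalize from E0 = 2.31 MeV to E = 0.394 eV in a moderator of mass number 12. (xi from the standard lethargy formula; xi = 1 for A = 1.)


xi = 1 + (A-1)^2/(2A)*ln((A-1)/(A+1)) = 0.1577690 (for A = 12)
n = ln(E0/E) / xi
n = ln(2.31e6 / 0.394) / 0.1577690
n = ln(5.862944e+06) / 0.1577690 = 98.778

98.778


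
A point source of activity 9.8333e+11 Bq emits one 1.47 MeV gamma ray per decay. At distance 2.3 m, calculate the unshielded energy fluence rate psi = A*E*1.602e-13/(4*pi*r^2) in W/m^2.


psi = A * E * 1.602e-13 / (4*pi*r^2)
psi = 9.8333e+11 * 1.47 * 1.602e-13 / (4*pi*2.3^2)
psi = 0.0034835 W/m^2

0.0034835


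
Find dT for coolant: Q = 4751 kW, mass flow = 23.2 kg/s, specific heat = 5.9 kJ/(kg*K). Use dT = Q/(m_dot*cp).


dT = Q / (m_dot * cp)
dT = 4751 / (23.2 * 5.9)
dT = 34.709 C

34.709


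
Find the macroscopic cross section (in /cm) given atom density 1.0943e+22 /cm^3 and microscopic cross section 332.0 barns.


Sigma = N * sigma_barns * 1e-24
Sigma = 1.0943e+22 * 332.0 * 1e-24
Sigma = 3.6331 /cm

3.6331


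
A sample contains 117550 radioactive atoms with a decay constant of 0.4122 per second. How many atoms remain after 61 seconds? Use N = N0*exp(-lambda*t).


N = N0 * exp(-lambda * t)
N = 117550 * exp(-0.4122 * 61)
N = 1.4133e-06

1.4133e-06


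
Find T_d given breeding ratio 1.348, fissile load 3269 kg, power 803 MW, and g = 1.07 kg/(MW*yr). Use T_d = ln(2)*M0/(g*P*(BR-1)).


Breeding gain G = BR - 1 = 1.348 - 1 = 0.348
Fissile production rate = g * P * G = 1.07 * 803 * 0.348 = 299.00508 kg/yr
T_d = ln(2) * M0 / (g * P * G)
T_d = ln(2) * 3269 / 299.00508 = 7.5781 yr

7.5781


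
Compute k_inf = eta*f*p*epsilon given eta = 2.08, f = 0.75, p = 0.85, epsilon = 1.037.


k_inf = eta * f * p * epsilon
k_inf = 2.08 * 0.75 * 0.85 * 1.037
k_inf = 1.3751

1.3751


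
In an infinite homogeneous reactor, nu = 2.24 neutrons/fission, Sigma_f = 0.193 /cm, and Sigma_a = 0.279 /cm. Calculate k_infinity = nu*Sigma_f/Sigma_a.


k_inf = nu * Sigma_f / Sigma_a
k_inf = 2.24 * 0.193 / 0.279
k_inf = 1.5495

1.5495


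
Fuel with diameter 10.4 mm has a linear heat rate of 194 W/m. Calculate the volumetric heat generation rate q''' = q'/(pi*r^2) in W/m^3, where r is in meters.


r = D / 2 / 1000 = 10.4 / 2 / 1000 = 0.0052 m
q''' = q' / (pi * r^2)
q''' = 194 / (pi * 0.0052^2)
q''' = 2.2837e+06 W/m^3

2.2837e+06


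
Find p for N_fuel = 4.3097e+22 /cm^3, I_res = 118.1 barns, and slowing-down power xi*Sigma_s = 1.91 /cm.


p = exp(-N * I * 1e-24 / (xi*Sigma_s))
p = exp(-4.3097e+22 * 118.1 * 1e-24 / 1.91)
p = 0.069614

0.069614


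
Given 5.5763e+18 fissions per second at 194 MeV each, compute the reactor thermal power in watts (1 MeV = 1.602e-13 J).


P = fission_rate * E_MeV * 1.602e-13
P = 5.5763e+18 * 194 * 1.602e-13
P = 1.7330e+08 W

1.7330e+08


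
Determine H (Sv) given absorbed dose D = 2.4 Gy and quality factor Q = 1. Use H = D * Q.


H = D * Q
H = 2.4 * 1
H = 2.4000 Sv

2.4000


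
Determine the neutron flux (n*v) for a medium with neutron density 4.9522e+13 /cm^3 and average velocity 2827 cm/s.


phi = n * v
phi = 4.9522e+13 * 2827
phi = 1.4000e+17 /cm^2/s

1.4000e+17


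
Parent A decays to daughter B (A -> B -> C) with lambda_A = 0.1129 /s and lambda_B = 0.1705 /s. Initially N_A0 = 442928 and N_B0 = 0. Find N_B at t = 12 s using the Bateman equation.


N_B(t) = lambda_A * N_A0 / (lambda_B - lambda_A) * [exp(-lambda_A*t) - exp(-lambda_B*t)]
exp(-0.1129*12) = 0.2579989; exp(-0.1705*12) = 0.1292509
N_B = 0.1129 * 442928 / (0.1705 - 0.1129) * (0.2579989 - 0.1292509)
N_B = 111775

111775


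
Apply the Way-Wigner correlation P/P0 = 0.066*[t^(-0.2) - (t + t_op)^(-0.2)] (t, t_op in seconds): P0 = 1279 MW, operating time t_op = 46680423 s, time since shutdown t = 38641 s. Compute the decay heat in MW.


P/P0 = 0.066 * [t^(-0.2) - (t + t_op)^(-0.2)]
P/P0 = 0.066 * [38641^(-0.2) - (38641 + 46680423)^(-0.2)]
P/P0 = 0.066 * [0.1209457 - 0.02924834] = 0.006052026
P = 1279 * 0.006052026 = 7.7405 MW

7.7405


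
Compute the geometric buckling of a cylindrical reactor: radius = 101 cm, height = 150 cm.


B^2 = (2.405/R)^2 + (pi/H)^2
B^2 = (2.405/101)^2 + (pi/150)^2
B^2 = 0.0010057 /cm^2

0.0010057


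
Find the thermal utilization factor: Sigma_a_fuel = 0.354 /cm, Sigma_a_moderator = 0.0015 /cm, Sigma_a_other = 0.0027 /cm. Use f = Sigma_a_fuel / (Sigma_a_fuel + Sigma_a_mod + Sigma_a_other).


f = Sigma_a_fuel / (Sigma_a_fuel + Sigma_a_mod + Sigma_a_other)
f = 0.354 / (0.354 + 0.0015 + 0.0027)
f = 0.98827

0.98827


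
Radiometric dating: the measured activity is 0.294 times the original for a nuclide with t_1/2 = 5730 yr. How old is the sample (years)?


lambda = ln(2) / t_half = ln(2) / 5730 = 1.209681e-04 /yr
t = -ln(A/A0) / lambda
t = -ln(0.294) / 1.209681e-04
t = 10120 yr

10120


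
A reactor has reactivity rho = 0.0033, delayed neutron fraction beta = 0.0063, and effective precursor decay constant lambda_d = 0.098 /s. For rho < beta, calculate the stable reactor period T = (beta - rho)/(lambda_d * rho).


T = (beta - rho) / (lambda_d * rho)
T = (0.0063 - 0.0033) / (0.098 * 0.0033)
T = 9.2764 s

9.2764


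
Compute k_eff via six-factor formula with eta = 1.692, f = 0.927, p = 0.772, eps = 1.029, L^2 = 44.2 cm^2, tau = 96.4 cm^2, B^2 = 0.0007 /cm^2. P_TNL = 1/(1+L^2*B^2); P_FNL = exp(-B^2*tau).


k_inf = eta*f*p*eps = 1.692*0.927*0.772*1.029 = 1.245985
P_TNL = 1/(1 + L^2*B^2) = 1/(1 + 44.2*0.0007) = 0.9699886
P_FNL = exp(-B^2*tau) = exp(-0.0007*96.4) = 0.9347464
k_eff = k_inf * P_TNL * P_FNL = 1.245985 * 0.9699886 * 0.9347464
k_eff = 1.1297

1.1297
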